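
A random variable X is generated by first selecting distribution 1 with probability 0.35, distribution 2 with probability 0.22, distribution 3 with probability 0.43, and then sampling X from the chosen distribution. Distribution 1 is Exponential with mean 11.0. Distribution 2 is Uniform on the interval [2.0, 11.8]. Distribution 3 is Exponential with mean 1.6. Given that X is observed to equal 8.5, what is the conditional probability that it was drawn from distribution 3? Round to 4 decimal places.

0.0344

Likelihoods f(8.5 | ·): 1: 0.0419775; 2: 0.102041; 3: 0.00308099.
Posterior ∝ prior × likelihood. Numerator for 3: 0.43·0.00308099 = 0.00132483.
Normalizing constant: 0.35·0.0419775 + 0.22·0.102041 + 0.43·0.00308099 = 0.0384659.
P(3 | observation) = 0.00132483 / 0.0384659 = 0.0344416.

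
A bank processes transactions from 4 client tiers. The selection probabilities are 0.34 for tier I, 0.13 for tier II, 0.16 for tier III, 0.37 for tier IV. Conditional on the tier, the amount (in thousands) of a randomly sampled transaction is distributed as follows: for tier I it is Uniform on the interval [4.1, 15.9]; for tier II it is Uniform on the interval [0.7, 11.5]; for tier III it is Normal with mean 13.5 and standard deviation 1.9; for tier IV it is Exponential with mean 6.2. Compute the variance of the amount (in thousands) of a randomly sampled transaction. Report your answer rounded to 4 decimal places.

Per component, I: μ=10, E[X²]=111.603; II: μ=6.1, E[X²]=46.93; III: μ=13.5, E[X²]=185.86; IV: μ=6.2, E[X²]=76.88.
E[X] = 0.34·10 + 0.13·6.1 + 0.16·13.5 + 0.37·6.2 = 8.647.
E[X²] = 0.34·111.603 + 0.13·46.93 + 0.16·185.86 + 0.37·76.88 = 102.229.
Var(X) = E[X²] − (E[X])² = 102.229 − 74.7706 = 27.4586.

27.4586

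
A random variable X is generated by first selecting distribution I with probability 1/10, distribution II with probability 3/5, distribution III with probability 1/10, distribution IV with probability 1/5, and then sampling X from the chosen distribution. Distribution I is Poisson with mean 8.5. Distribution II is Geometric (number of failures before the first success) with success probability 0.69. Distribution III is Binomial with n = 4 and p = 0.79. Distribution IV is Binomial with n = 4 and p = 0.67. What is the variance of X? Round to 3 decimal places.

Per component, I: μ=8.5, E[X²]=80.75; II: μ=0.449275, E[X²]=0.852972; III: μ=3.16, E[X²]=10.6492; IV: μ=2.68, E[X²]=8.0668.
E[X] = 0.1·8.5 + 0.6·0.449275 + 0.1·3.16 + 0.2·2.68 = 1.97157.
E[X²] = 0.1·80.75 + 0.6·0.852972 + 0.1·10.6492 + 0.2·8.0668 = 11.2651.
Var(X) = E[X²] − (E[X])² = 11.2651 − 3.88707 = 7.37799.

7.378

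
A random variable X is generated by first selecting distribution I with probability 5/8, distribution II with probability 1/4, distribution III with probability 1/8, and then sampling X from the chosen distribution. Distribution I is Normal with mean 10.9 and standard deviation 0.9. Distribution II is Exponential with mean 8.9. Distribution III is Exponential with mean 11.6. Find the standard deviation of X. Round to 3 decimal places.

6.166

Per component, I: μ=10.9, E[X²]=119.62; II: μ=8.9, E[X²]=158.42; III: μ=11.6, E[X²]=269.12.
E[X] = 0.625·10.9 + 0.25·8.9 + 0.125·11.6 = 10.4875.
E[X²] = 0.625·119.62 + 0.25·158.42 + 0.125·269.12 = 148.007.
Var(X) = E[X²] − (E[X])² = 148.007 − 109.988 = 38.0198.
SD(X) = √38.0198 = 6.16602.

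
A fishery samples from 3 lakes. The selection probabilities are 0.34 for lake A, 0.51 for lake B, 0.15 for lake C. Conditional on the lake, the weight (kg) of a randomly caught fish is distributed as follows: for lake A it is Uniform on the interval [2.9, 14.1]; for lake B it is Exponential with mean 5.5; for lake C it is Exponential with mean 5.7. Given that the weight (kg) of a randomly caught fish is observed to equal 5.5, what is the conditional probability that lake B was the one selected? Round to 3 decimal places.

Likelihoods f(5.5 | ·): A: 0.0892857; B: 0.0668872; C: 0.066845.
Posterior ∝ prior × likelihood. Numerator for B: 0.51·0.0668872 = 0.0341125.
Normalizing constant: 0.34·0.0892857 + 0.51·0.0668872 + 0.15·0.066845 = 0.0744964.
P(B | observation) = 0.0341125 / 0.0744964 = 0.457908.

0.458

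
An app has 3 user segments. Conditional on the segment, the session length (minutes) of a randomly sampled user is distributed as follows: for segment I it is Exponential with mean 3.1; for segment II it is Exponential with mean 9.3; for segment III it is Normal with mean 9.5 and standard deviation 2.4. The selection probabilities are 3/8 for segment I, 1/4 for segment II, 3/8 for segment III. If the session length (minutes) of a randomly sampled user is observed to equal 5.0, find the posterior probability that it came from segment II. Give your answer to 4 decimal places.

Likelihoods f(5.0 | ·): I: 0.0642929; II: 0.0628095; III: 0.0286609.
Posterior ∝ prior × likelihood. Numerator for II: 0.25·0.0628095 = 0.0157024.
Normalizing constant: 0.375·0.0642929 + 0.25·0.0628095 + 0.375·0.0286609 = 0.0505601.
P(II | observation) = 0.0157024 / 0.0505601 = 0.310569.

0.3106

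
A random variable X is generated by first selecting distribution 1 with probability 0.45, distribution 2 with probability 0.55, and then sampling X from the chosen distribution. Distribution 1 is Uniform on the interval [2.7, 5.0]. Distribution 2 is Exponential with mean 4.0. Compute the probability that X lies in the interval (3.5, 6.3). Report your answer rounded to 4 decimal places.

Conditional on each component, P(3.5 < X < 6.3): 1: 0.652174; 2: 0.209854.
By total probability, P(3.5 < X < 6.3) = 0.45·0.652174 + 0.55·0.209854 = 0.408898.

0.4089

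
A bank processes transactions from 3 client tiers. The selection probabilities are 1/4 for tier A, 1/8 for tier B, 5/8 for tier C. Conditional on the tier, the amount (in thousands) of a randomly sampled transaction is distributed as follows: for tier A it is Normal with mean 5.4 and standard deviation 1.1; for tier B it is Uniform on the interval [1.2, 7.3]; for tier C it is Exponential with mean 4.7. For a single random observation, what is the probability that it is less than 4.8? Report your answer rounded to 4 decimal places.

0.5469

Conditional on each tier, P(X < 4.8): A: 0.29272; B: 0.590164; C: 0.639865.
By total probability, P(X < 4.8) = 0.25·0.29272 + 0.125·0.590164 + 0.625·0.639865 = 0.546866.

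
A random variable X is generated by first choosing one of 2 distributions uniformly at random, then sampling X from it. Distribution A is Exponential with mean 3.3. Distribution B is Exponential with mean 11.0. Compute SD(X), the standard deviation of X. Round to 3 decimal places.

Per component, A: μ=3.3, E[X²]=21.78; B: μ=11, E[X²]=242.
E[X] = 0.5·3.3 + 0.5·11 = 7.15.
E[X²] = 0.5·21.78 + 0.5·242 = 131.89.
Var(X) = E[X²] − (E[X])² = 131.89 − 51.1225 = 80.7675.
SD(X) = √80.7675 = 8.98707.

8.987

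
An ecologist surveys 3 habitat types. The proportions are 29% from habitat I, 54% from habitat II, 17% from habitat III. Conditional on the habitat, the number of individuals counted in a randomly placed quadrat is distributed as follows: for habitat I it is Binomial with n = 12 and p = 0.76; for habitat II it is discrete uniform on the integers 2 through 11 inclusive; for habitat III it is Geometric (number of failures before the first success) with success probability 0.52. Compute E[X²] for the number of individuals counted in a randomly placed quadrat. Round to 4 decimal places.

For each component E[X²] = Var + (mean)², giving I: 85.3632; II: 50.5; III: 2.62722.
Overall E[X²] = 0.29·85.3632 + 0.54·50.5 + 0.17·2.62722 = 52.472.

52.4720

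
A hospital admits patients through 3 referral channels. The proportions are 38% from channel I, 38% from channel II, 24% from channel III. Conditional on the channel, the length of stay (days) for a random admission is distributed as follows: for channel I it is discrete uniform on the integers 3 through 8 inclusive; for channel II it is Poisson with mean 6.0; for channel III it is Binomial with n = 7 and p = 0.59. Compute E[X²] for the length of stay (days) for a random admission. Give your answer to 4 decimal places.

For each component E[X²] = Var + (mean)², giving I: 33.1667; II: 42; III: 18.7502.
Overall E[X²] = 0.38·33.1667 + 0.38·42 + 0.24·18.7502 = 33.0634.

33.0634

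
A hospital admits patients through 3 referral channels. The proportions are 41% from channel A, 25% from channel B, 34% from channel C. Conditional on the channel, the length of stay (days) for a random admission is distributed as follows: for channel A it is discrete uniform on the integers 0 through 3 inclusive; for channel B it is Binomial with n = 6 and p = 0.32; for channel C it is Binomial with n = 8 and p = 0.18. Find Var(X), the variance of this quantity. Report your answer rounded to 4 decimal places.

1.2785

Per component, A: μ=1.5, E[X²]=3.5; B: μ=1.92, E[X²]=4.992; C: μ=1.44, E[X²]=3.2544.
E[X] = 0.41·1.5 + 0.25·1.92 + 0.34·1.44 = 1.5846.
E[X²] = 0.41·3.5 + 0.25·4.992 + 0.34·3.2544 = 3.7895.
Var(X) = E[X²] − (E[X])² = 3.7895 − 2.51096 = 1.27854.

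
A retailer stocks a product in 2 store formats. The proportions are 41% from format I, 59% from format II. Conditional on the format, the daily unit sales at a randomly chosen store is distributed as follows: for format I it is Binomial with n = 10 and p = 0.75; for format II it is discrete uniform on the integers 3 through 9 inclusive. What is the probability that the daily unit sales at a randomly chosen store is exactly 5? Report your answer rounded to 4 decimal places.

0.1082

Conditional on each format, P(X = 5): I: 0.0583992; II: 0.142857.
By total probability, P(X = 5) = 0.41·0.0583992 + 0.59·0.142857 = 0.108229.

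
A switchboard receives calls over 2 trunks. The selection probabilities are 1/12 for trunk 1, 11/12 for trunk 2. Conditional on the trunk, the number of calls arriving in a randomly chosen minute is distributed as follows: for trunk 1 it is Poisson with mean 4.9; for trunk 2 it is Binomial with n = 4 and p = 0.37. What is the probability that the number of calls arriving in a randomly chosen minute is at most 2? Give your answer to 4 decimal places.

0.7936

Conditional on each trunk, P(X ≤ 2): 1: 0.133331; 2: 0.853613.
By total probability, P(X ≤ 2) = 0.0833333·0.133331 + 0.916667·0.853613 = 0.793589.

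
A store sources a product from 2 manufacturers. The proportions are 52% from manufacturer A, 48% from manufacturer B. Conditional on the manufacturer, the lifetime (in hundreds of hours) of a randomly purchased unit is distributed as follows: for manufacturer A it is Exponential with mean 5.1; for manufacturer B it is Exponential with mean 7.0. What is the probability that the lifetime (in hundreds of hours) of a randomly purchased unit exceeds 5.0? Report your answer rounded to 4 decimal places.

0.4301

Conditional on each manufacturer, P(X > 5.0): A: 0.375164; B: 0.489542.
By total probability, P(X > 5.0) = 0.52·0.375164 + 0.48·0.489542 = 0.430065.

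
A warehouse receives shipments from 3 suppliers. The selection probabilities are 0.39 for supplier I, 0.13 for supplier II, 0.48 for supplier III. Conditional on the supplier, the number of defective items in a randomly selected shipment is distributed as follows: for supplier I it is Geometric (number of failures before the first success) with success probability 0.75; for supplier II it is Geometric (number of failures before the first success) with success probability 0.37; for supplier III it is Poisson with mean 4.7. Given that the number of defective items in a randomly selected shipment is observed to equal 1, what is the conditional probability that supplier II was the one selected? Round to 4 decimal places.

Likelihoods P(X=1 | ·): I: 0.1875; II: 0.2331; III: 0.0427478.
Posterior ∝ prior × likelihood. Numerator for II: 0.13·0.2331 = 0.030303.
Normalizing constant: 0.39·0.1875 + 0.13·0.2331 + 0.48·0.0427478 = 0.123947.
P(II | observation) = 0.030303 / 0.123947 = 0.244484.

0.2445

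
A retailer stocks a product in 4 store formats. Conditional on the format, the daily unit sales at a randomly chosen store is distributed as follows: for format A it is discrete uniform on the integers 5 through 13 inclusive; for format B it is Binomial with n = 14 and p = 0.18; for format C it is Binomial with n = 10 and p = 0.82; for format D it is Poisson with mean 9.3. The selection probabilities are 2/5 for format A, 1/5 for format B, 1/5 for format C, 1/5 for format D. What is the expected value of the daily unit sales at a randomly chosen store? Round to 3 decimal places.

Component means — A: 9; B: 2.52; C: 8.2; D: 9.3.
E[X] = 0.4·9 + 0.2·2.52 + 0.2·8.2 + 0.2·9.3 = 7.604.

7.604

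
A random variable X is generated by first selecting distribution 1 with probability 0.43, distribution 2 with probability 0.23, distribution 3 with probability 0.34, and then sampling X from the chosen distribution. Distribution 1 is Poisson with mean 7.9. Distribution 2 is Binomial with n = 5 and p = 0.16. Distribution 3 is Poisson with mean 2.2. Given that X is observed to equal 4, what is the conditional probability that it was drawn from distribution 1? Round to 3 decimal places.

0.409

Likelihoods P(X=4 | ·): 1: 0.0601687; 2: 0.00275251; 3: 0.108151.
Posterior ∝ prior × likelihood. Numerator for 1: 0.43·0.0601687 = 0.0258725.
Normalizing constant: 0.43·0.0601687 + 0.23·0.00275251 + 0.34·0.108151 = 0.0632771.
P(1 | observation) = 0.0258725 / 0.0632771 = 0.408877.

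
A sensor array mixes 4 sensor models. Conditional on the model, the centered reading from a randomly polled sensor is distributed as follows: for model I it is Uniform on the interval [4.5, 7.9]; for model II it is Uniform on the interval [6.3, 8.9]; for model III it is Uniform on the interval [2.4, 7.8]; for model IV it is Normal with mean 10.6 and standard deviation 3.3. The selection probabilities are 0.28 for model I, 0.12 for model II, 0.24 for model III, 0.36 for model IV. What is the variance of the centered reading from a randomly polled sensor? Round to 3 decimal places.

10.122

Per component, I: μ=6.2, E[X²]=39.4033; II: μ=7.6, E[X²]=58.3233; III: μ=5.1, E[X²]=28.44; IV: μ=10.6, E[X²]=123.25.
E[X] = 0.28·6.2 + 0.12·7.6 + 0.24·5.1 + 0.36·10.6 = 7.688.
E[X²] = 0.28·39.4033 + 0.12·58.3233 + 0.24·28.44 + 0.36·123.25 = 69.2273.
Var(X) = E[X²] − (E[X])² = 69.2273 − 59.1053 = 10.122.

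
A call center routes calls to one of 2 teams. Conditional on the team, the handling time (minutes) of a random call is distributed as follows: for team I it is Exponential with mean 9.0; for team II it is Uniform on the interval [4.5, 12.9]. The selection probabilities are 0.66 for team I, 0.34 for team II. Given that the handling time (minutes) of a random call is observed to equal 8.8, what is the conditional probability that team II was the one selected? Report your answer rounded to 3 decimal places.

Likelihoods f(8.8 | ·): I: 0.041794; II: 0.119048.
Posterior ∝ prior × likelihood. Numerator for II: 0.34·0.119048 = 0.0404762.
Normalizing constant: 0.66·0.041794 + 0.34·0.119048 = 0.0680602.
P(II | observation) = 0.0404762 / 0.0680602 = 0.594711.

0.595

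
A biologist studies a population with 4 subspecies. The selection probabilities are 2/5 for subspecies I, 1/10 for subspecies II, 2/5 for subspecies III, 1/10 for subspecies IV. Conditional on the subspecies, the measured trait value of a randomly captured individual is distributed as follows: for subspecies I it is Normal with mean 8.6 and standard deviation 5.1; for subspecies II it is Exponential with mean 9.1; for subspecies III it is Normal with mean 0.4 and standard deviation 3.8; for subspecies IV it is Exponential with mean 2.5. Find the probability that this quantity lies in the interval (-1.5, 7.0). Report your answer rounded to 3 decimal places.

0.549

Conditional on each subspecies, P(-1.5 < X < 7.0): I: 0.353035; II: 0.536631; III: 0.650255; IV: 0.93919.
By total probability, P(-1.5 < X < 7.0) = 0.4·0.353035 + 0.1·0.536631 + 0.4·0.650255 + 0.1·0.93919 = 0.548898.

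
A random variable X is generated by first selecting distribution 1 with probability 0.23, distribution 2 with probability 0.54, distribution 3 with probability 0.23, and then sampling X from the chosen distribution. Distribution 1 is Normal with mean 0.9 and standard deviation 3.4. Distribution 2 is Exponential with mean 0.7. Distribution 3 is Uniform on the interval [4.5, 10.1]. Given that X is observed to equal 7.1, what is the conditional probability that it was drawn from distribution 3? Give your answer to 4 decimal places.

Likelihoods f(7.1 | ·): 1: 0.0222515; 2: 5.62231e-05; 3: 0.178571.
Posterior ∝ prior × likelihood. Numerator for 3: 0.23·0.178571 = 0.0410714.
Normalizing constant: 0.23·0.0222515 + 0.54·5.62231e-05 + 0.23·0.178571 = 0.0462196.
P(3 | observation) = 0.0410714 / 0.0462196 = 0.888614.

0.8886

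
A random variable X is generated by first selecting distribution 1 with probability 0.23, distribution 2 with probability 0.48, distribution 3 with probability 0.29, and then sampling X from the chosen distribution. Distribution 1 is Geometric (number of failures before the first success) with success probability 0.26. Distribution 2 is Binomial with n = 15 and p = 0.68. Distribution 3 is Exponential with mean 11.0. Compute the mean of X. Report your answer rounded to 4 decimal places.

8.7406

Component means — 1: 2.84615; 2: 10.2; 3: 11.
E[X] = 0.23·2.84615 + 0.48·10.2 + 0.29·11 = 8.74062.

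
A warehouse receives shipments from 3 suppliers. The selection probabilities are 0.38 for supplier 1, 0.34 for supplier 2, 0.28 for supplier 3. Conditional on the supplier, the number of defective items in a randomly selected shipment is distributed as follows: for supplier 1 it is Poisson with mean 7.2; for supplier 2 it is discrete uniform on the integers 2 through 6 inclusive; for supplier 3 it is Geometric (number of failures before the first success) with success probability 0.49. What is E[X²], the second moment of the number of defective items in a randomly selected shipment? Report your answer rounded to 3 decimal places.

29.453

For each component E[X²] = Var + (mean)², giving 1: 59.04; 2: 18; 3: 3.20741.
Overall E[X²] = 0.38·59.04 + 0.34·18 + 0.28·3.20741 = 29.4533.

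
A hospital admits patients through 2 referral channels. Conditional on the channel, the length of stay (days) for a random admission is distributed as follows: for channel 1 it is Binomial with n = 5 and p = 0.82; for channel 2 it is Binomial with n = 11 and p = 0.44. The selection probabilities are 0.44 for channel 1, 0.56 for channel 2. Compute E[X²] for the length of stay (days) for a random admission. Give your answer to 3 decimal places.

For each component E[X²] = Var + (mean)², giving 1: 17.548; 2: 26.136.
Overall E[X²] = 0.44·17.548 + 0.56·26.136 = 22.3573.

22.357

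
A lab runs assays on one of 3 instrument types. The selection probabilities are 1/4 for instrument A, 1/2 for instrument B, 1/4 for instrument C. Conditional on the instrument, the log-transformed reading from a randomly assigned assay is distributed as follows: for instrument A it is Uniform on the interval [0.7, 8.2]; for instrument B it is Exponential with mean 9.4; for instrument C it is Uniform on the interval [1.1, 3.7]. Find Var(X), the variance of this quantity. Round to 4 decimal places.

Per component, A: μ=4.45, E[X²]=24.49; B: μ=9.4, E[X²]=176.72; C: μ=2.4, E[X²]=6.32333.
E[X] = 0.25·4.45 + 0.5·9.4 + 0.25·2.4 = 6.4125.
E[X²] = 0.25·24.49 + 0.5·176.72 + 0.25·6.32333 = 96.0633.
Var(X) = E[X²] − (E[X])² = 96.0633 − 41.1202 = 54.9432.

54.9432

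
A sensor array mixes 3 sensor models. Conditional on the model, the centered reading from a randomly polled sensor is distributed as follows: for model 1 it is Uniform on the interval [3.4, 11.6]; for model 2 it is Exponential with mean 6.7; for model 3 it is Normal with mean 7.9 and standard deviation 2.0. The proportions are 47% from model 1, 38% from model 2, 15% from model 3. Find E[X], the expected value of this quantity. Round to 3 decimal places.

7.256

Component means — 1: 7.5; 2: 6.7; 3: 7.9.
E[X] = 0.47·7.5 + 0.38·6.7 + 0.15·7.9 = 7.256.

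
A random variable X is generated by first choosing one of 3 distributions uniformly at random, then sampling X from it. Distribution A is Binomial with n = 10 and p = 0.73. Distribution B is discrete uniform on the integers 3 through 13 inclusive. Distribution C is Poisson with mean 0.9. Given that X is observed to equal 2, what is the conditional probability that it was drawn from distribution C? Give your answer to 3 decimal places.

Likelihoods P(X=2 | ·): A: 0.00067728; B: 0; C: 0.164661.
Posterior ∝ prior × likelihood. Numerator for C: 0.333333·0.164661 = 0.0548869.
Normalizing constant: 0.333333·0.00067728 + 0.333333·0 + 0.333333·0.164661 = 0.0551127.
P(C | observation) = 0.0548869 / 0.0551127 = 0.995904.

0.996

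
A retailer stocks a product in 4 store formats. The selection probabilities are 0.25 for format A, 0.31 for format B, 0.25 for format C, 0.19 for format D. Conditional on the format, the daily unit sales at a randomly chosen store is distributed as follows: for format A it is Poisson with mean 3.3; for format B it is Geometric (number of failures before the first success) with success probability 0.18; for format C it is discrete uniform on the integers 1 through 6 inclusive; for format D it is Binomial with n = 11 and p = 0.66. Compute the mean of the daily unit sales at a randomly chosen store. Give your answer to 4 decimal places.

Component means — A: 3.3; B: 4.55556; C: 3.5; D: 7.26.
E[X] = 0.25·3.3 + 0.31·4.55556 + 0.25·3.5 + 0.19·7.26 = 4.49162.

4.4916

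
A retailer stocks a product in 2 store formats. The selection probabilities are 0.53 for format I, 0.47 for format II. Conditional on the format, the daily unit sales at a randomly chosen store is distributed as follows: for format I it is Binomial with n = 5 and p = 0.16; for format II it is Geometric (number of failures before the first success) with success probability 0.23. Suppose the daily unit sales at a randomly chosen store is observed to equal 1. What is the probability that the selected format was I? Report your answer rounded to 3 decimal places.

Likelihoods P(X=1 | ·): I: 0.398297; II: 0.1771.
Posterior ∝ prior × likelihood. Numerator for I: 0.53·0.398297 = 0.211097.
Normalizing constant: 0.53·0.398297 + 0.47·0.1771 = 0.294334.
P(I | observation) = 0.211097 / 0.294334 = 0.717203.

0.717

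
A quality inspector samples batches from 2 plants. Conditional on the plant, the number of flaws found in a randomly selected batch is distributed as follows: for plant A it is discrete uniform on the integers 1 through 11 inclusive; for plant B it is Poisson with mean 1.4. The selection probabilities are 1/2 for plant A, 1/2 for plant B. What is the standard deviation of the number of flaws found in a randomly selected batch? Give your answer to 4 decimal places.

3.3151

Per component, A: μ=6, E[X²]=46; B: μ=1.4, E[X²]=3.36.
E[X] = 0.5·6 + 0.5·1.4 = 3.7.
E[X²] = 0.5·46 + 0.5·3.36 = 24.68.
Var(X) = E[X²] − (E[X])² = 24.68 − 13.69 = 10.99.
SD(X) = √10.99 = 3.31512.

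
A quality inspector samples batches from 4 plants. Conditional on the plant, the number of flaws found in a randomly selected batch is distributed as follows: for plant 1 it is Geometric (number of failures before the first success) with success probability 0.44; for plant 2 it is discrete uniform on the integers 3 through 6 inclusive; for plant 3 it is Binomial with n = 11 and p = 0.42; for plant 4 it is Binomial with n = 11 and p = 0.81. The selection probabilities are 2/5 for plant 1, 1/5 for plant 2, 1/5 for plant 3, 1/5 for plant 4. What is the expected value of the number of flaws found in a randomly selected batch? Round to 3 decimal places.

4.115

Component means — 1: 1.27273; 2: 4.5; 3: 4.62; 4: 8.91.
E[X] = 0.4·1.27273 + 0.2·4.5 + 0.2·4.62 + 0.2·8.91 = 4.11509.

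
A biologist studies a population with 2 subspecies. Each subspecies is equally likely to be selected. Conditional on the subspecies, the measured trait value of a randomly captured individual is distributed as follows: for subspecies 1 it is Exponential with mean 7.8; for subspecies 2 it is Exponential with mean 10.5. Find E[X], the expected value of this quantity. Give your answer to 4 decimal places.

9.1500

Component means — 1: 7.8; 2: 10.5.
E[X] = 0.5·7.8 + 0.5·10.5 = 9.15.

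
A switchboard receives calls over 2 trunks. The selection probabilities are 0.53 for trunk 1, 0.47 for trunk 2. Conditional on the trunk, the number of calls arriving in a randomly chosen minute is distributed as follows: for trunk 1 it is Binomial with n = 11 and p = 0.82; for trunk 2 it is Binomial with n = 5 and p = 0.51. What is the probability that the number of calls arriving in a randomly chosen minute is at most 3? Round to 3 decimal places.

0.376

Conditional on each trunk, P(X ≤ 3): 1: 0.000107919; 2: 0.79975.
By total probability, P(X ≤ 3) = 0.53·0.000107919 + 0.47·0.79975 = 0.37594.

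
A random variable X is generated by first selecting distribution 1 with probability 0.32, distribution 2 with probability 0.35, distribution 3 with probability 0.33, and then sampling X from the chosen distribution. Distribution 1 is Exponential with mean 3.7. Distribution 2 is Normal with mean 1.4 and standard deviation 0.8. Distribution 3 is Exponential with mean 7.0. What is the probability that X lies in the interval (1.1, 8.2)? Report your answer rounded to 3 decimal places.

0.609

Conditional on each component, P(1.1 < X < 8.2): 1: 0.633802; 2: 0.64617; 3: 0.544658.
By total probability, P(1.1 < X < 8.2) = 0.32·0.633802 + 0.35·0.64617 + 0.33·0.544658 = 0.608713.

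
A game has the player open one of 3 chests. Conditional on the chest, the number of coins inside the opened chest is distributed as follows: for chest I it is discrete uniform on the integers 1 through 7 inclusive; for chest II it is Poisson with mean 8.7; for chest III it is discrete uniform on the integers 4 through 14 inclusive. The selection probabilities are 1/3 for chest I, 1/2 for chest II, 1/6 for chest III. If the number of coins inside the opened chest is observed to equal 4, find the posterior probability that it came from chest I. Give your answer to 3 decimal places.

Likelihoods P(X=4 | ·): I: 0.142857; II: 0.0397653; III: 0.0909091.
Posterior ∝ prior × likelihood. Numerator for I: 0.333333·0.142857 = 0.047619.
Normalizing constant: 0.333333·0.142857 + 0.5·0.0397653 + 0.166667·0.0909091 = 0.0826532.
P(I | observation) = 0.047619 / 0.0826532 = 0.576131.

0.576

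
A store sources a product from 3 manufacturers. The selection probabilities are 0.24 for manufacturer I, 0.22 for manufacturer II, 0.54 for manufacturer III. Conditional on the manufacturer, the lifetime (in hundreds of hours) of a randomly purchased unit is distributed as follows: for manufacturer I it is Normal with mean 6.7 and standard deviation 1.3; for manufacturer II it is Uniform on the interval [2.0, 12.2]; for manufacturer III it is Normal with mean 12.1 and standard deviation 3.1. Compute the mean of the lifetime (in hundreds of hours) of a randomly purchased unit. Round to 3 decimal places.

Component means — I: 6.7; II: 7.1; III: 12.1.
E[X] = 0.24·6.7 + 0.22·7.1 + 0.54·12.1 = 9.704.

9.704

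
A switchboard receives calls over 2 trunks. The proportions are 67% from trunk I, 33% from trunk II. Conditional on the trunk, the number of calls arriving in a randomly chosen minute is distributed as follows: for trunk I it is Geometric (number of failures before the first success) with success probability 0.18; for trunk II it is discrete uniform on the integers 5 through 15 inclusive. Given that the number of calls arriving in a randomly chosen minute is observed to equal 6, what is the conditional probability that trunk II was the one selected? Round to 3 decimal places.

0.450

Likelihoods P(X=6 | ·): I: 0.0547212; II: 0.0909091.
Posterior ∝ prior × likelihood. Numerator for II: 0.33·0.0909091 = 0.03.
Normalizing constant: 0.67·0.0547212 + 0.33·0.0909091 = 0.0666632.
P(II | observation) = 0.03 / 0.0666632 = 0.450023.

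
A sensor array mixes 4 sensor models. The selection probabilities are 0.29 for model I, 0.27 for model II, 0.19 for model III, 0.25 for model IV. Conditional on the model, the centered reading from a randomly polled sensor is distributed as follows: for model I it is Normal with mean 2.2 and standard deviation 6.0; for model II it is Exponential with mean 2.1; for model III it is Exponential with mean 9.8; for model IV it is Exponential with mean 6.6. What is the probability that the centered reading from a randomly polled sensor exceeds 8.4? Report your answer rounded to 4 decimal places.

0.1993

Conditional on each model, P(X > 8.4): I: 0.150724; II: 0.0183156; III: 0.424373; IV: 0.280067.
By total probability, P(X > 8.4) = 0.29·0.150724 + 0.27·0.0183156 + 0.19·0.424373 + 0.25·0.280067 = 0.199303.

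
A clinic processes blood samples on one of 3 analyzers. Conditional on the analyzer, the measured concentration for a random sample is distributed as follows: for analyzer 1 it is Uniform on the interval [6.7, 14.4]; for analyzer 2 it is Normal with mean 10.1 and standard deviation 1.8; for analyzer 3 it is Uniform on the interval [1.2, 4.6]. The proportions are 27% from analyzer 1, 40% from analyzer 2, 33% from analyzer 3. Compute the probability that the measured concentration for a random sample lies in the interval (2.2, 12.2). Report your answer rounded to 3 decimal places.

Conditional on each analyzer, P(2.2 < X < 12.2): 1: 0.714286; 2: 0.878322; 3: 0.705882.
By total probability, P(2.2 < X < 12.2) = 0.27·0.714286 + 0.4·0.878322 + 0.33·0.705882 = 0.777127.

0.777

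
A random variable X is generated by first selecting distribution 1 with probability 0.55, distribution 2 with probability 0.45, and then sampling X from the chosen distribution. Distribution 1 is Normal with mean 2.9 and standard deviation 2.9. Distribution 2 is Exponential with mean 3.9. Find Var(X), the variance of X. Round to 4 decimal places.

11.7175

Per component, 1: μ=2.9, E[X²]=16.82; 2: μ=3.9, E[X²]=30.42.
E[X] = 0.55·2.9 + 0.45·3.9 = 3.35.
E[X²] = 0.55·16.82 + 0.45·30.42 = 22.94.
Var(X) = E[X²] − (E[X])² = 22.94 − 11.2225 = 11.7175.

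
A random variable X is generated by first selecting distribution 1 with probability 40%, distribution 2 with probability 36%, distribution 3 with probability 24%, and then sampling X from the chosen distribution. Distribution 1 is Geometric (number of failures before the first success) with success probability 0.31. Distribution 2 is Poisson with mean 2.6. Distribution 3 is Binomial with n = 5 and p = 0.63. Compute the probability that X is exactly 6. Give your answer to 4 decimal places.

Conditional on each component, P(X = 6): 1: 0.0334546; 2: 0.0318671; 3: 0.
By total probability, P(X = 6) = 0.4·0.0334546 + 0.36·0.0318671 + 0.24·0 = 0.024854.

0.0249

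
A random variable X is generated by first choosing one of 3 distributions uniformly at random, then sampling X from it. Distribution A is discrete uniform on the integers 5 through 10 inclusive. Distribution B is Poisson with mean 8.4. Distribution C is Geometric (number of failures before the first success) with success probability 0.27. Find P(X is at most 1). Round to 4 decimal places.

Conditional on each component, P(X ≤ 1): A: 0; B: 0.00211375; C: 0.4671.
By total probability, P(X ≤ 1) = 0.333333·0 + 0.333333·0.00211375 + 0.333333·0.4671 = 0.156405.

0.1564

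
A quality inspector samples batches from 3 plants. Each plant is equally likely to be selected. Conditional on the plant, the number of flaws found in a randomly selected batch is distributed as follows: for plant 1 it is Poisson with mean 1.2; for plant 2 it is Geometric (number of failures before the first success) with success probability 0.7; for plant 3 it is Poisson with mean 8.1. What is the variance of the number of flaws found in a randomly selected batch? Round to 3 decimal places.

15.199

Per component, 1: μ=1.2, E[X²]=2.64; 2: μ=0.428571, E[X²]=0.795918; 3: μ=8.1, E[X²]=73.71.
E[X] = 0.333333·1.2 + 0.333333·0.428571 + 0.333333·8.1 = 3.24286.
E[X²] = 0.333333·2.64 + 0.333333·0.795918 + 0.333333·73.71 = 25.7153.
Var(X) = E[X²] − (E[X])² = 25.7153 − 10.5161 = 15.1992.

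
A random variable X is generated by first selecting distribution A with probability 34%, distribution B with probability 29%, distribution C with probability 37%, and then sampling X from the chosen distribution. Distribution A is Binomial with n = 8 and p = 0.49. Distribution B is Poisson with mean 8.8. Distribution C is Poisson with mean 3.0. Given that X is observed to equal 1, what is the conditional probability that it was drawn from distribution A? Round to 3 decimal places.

0.177

Likelihoods P(X=1 | ·): A: 0.0351785; B: 0.00132645; C: 0.149361.
Posterior ∝ prior × likelihood. Numerator for A: 0.34·0.0351785 = 0.0119607.
Normalizing constant: 0.34·0.0351785 + 0.29·0.00132645 + 0.37·0.149361 = 0.067609.
P(A | observation) = 0.0119607 / 0.067609 = 0.17691.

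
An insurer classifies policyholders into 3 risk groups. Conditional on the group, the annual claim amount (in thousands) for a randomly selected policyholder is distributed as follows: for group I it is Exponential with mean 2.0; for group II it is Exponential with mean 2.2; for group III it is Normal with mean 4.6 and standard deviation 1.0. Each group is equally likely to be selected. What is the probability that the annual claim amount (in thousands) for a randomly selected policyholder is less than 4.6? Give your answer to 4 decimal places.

0.7587

Conditional on each group, P(X < 4.6): I: 0.899741; II: 0.876425; III: 0.5.
By total probability, P(X < 4.6) = 0.333333·0.899741 + 0.333333·0.876425 + 0.333333·0.5 = 0.758722.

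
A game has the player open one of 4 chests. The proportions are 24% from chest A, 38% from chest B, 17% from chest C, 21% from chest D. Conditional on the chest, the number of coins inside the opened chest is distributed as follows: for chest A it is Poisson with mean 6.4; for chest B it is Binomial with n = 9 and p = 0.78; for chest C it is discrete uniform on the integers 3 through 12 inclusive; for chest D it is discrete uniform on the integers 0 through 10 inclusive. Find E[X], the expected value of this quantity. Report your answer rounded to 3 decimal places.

Component means — A: 6.4; B: 7.02; C: 7.5; D: 5.
E[X] = 0.24·6.4 + 0.38·7.02 + 0.17·7.5 + 0.21·5 = 6.5286.

6.529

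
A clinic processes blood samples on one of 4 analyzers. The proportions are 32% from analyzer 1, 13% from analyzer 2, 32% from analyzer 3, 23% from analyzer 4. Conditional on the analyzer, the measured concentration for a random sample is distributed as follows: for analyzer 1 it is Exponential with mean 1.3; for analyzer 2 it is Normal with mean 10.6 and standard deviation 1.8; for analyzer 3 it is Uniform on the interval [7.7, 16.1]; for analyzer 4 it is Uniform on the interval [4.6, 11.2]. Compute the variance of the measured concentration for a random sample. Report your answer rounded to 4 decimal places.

23.4540

Per component, 1: μ=1.3, E[X²]=3.38; 2: μ=10.6, E[X²]=115.6; 3: μ=11.9, E[X²]=147.49; 4: μ=7.9, E[X²]=66.04.
E[X] = 0.32·1.3 + 0.13·10.6 + 0.32·11.9 + 0.23·7.9 = 7.419.
E[X²] = 0.32·3.38 + 0.13·115.6 + 0.32·147.49 + 0.23·66.04 = 78.4956.
Var(X) = E[X²] − (E[X])² = 78.4956 − 55.0416 = 23.454.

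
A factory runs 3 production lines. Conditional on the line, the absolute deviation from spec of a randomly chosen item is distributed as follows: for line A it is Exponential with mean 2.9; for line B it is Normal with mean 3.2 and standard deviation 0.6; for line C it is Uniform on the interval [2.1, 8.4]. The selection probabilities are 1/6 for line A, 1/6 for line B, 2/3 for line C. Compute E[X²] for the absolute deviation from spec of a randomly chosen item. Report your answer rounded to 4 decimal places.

25.1500

For each component E[X²] = Var + (mean)², giving A: 16.82; B: 10.6; C: 30.87.
Overall E[X²] = 0.166667·16.82 + 0.166667·10.6 + 0.666667·30.87 = 25.15.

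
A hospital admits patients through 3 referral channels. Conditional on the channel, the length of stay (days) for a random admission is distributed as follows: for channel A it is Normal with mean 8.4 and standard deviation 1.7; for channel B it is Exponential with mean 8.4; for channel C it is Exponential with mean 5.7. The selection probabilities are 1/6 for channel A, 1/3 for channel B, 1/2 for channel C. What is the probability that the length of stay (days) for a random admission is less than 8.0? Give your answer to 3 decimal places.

0.650

Conditional on each channel, P(X < 8.0): A: 0.40699; B: 0.614179; C: 0.754267.
By total probability, P(X < 8.0) = 0.166667·0.40699 + 0.333333·0.614179 + 0.5·0.754267 = 0.649691.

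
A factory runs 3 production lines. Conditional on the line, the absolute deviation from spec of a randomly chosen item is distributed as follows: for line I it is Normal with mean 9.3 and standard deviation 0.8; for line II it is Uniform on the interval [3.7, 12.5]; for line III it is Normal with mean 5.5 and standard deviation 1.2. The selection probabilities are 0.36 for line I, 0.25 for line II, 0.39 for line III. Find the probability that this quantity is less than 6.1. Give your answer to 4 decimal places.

Conditional on each line, P(X < 6.1): I: 3.16712e-05; II: 0.272727; III: 0.691462.
By total probability, P(X < 6.1) = 0.36·3.16712e-05 + 0.25·0.272727 + 0.39·0.691462 = 0.337864.

0.3379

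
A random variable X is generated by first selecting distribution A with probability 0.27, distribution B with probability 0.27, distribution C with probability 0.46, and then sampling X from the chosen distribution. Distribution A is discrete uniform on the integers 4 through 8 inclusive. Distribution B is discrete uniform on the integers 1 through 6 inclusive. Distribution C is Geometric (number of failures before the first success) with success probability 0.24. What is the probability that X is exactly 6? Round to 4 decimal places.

0.1203

Conditional on each component, P(X = 6): A: 0.2; B: 0.166667; C: 0.046248.
By total probability, P(X = 6) = 0.27·0.2 + 0.27·0.166667 + 0.46·0.046248 = 0.120274.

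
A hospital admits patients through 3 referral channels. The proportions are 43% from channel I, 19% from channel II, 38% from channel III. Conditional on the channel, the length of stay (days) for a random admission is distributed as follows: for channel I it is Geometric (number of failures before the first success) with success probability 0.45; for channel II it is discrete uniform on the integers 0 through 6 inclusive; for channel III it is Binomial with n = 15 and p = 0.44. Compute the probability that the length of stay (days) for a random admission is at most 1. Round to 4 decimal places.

0.3550

Conditional on each channel, P(X ≤ 1): I: 0.6975; II: 0.285714; III: 0.00213573.
By total probability, P(X ≤ 1) = 0.43·0.6975 + 0.19·0.285714 + 0.38·0.00213573 = 0.355022.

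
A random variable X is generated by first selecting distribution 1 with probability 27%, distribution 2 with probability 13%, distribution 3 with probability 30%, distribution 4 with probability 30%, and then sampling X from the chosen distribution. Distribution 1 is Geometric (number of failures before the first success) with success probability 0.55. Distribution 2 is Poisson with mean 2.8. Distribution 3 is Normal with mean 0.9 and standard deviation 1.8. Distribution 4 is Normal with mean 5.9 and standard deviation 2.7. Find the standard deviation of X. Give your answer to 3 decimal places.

2.987

Per component, 1: μ=0.818182, E[X²]=2.15702; 2: μ=2.8, E[X²]=10.64; 3: μ=0.9, E[X²]=4.05; 4: μ=5.9, E[X²]=42.1.
E[X] = 0.27·0.818182 + 0.13·2.8 + 0.3·0.9 + 0.3·5.9 = 2.62491.
E[X²] = 0.27·2.15702 + 0.13·10.64 + 0.3·4.05 + 0.3·42.1 = 15.8106.
Var(X) = E[X²] − (E[X])² = 15.8106 − 6.89015 = 8.92045.
SD(X) = √8.92045 = 2.98671.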